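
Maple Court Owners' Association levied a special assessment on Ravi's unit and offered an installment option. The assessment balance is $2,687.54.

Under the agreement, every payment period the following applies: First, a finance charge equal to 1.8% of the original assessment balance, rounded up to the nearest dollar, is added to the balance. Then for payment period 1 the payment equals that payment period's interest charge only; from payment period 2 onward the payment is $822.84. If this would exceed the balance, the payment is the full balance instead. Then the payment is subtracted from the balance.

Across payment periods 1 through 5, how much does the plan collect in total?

$2,932.54

# | Opening | Interest | Payment | End bal
1 | $2,687.54 | $49.00 | $49.00 | $2,687.54
2 | $2,687.54 | $49.00 | $822.84 | $1,913.70
3 | $1,913.70 | $49.00 | $822.84 | $1,139.86
4 | $1,139.86 | $49.00 | $822.84 | $366.02
5 | $366.02 | $49.00 | $415.02 | $0.00
Total paid: $2,932.54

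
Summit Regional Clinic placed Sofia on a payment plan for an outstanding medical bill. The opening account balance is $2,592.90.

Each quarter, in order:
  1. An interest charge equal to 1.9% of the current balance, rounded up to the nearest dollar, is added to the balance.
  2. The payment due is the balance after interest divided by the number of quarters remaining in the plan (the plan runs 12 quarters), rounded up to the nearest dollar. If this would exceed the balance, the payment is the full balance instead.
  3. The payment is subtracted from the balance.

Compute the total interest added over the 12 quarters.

Quarter 1: opening $2,592.90; interest $50.00 → $2,642.90; payment $221.00; balance $2,421.90
Quarter 2: opening $2,421.90; interest $47.00 → $2,468.90; payment $225.00; balance $2,243.90
Quarter 3: opening $2,243.90; interest $43.00 → $2,286.90; payment $229.00; balance $2,057.90
Quarter 4: opening $2,057.90; interest $40.00 → $2,097.90; payment $234.00; balance $1,863.90
Quarter 5: opening $1,863.90; interest $36.00 → $1,899.90; payment $238.00; balance $1,661.90
Quarter 6: opening $1,661.90; interest $32.00 → $1,693.90; payment $242.00; balance $1,451.90
Quarter 7: opening $1,451.90; interest $28.00 → $1,479.90; payment $247.00; balance $1,232.90
Quarter 8: opening $1,232.90; interest $24.00 → $1,256.90; payment $252.00; balance $1,004.90
Quarter 9: opening $1,004.90; interest $20.00 → $1,024.90; payment $257.00; balance $767.90
Quarter 10: opening $767.90; interest $15.00 → $782.90; payment $261.00; balance $521.90
Quarter 11: opening $521.90; interest $10.00 → $531.90; payment $266.00; balance $265.90
Quarter 12: opening $265.90; interest $6.00 → $271.90; payment $271.90; balance $0.00
Total interest: $50.00 + $47.00 + $43.00 + $40.00 + $36.00 + $32.00 + $28.00 + $24.00 + $20.00 + $15.00 + $10.00 + $6.00 = $351.00

$351.00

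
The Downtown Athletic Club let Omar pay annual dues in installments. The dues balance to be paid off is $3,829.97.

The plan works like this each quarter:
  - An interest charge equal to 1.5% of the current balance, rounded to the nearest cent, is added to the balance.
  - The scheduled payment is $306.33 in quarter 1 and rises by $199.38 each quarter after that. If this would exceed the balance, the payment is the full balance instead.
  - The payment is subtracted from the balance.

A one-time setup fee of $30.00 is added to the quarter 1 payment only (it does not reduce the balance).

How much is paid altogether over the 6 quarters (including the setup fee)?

$4,087.05

# | Opening | Interest | Payment | Fee | End bal
1 | $3,829.97 | $57.45 | $306.33 | $30.00 | $3,581.09
2 | $3,581.09 | $53.72 | $505.71 | — | $3,129.10
3 | $3,129.10 | $46.94 | $705.09 | — | $2,470.95
4 | $2,470.95 | $37.06 | $904.47 | — | $1,603.54
5 | $1,603.54 | $24.05 | $1,103.85 | — | $523.74
6 | $523.74 | $7.86 | $531.60 | — | $0.00
Total paid: $4,087.05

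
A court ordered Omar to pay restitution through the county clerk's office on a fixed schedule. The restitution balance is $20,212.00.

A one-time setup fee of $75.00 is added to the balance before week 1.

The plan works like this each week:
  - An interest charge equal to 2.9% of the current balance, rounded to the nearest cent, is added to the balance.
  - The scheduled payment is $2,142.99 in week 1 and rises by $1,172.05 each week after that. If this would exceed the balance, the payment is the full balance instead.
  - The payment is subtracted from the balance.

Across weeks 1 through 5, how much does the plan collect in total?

$22,419.65

Week 1: $20,287.00 +$588.32 interest = $20,875.32; pay $2,142.99 → $18,732.33
Week 2: $18,732.33 +$543.24 interest = $19,275.57; pay $3,315.04 → $15,960.53
Week 3: $15,960.53 +$462.86 interest = $16,423.39; pay $4,487.09 → $11,936.30
Week 4: $11,936.30 +$346.15 interest = $12,282.45; pay $5,659.14 → $6,623.31
Week 5: $6,623.31 +$192.08 interest = $6,815.39; pay $6,815.39 → $0.00
Total paid: $22,419.65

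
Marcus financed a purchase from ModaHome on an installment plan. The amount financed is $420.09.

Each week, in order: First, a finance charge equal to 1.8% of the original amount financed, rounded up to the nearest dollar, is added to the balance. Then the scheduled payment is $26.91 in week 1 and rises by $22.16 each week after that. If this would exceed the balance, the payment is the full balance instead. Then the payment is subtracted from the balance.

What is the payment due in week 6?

Week 1: $420.09 +$8.00 interest = $428.09; pay $26.91 → $401.18
Week 2: $401.18 +$8.00 interest = $409.18; pay $49.07 → $360.11
Week 3: $360.11 +$8.00 interest = $368.11; pay $71.23 → $296.88
Week 4: $296.88 +$8.00 interest = $304.88; pay $93.39 → $211.49
Week 5: $211.49 +$8.00 interest = $219.49; pay $115.55 → $103.94
Week 6: $103.94 +$8.00 interest = $111.94; pay $111.94 → $0.00

$111.94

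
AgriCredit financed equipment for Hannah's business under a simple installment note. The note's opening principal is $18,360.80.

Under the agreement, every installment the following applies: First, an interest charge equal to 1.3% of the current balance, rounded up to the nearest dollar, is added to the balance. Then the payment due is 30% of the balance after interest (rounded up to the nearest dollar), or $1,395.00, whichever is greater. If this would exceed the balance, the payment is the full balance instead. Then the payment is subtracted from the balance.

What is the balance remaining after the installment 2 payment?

$9,232.80

Installment 1: $18,360.80 +$239.00 interest = $18,599.80; pay $5,580.00 → $13,019.80
Installment 2: $13,019.80 +$170.00 interest = $13,189.80; pay $3,957.00 → $9,232.80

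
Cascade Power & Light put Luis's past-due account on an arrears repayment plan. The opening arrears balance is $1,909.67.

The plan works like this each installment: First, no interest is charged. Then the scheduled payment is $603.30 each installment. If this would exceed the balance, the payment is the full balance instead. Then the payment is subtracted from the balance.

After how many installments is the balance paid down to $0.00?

# | Opening | Payment | End bal
1 | $1,909.67 | $603.30 | $1,306.37
2 | $1,306.37 | $603.30 | $703.07
3 | $703.07 | $603.30 | $99.77
4 | $99.77 | $99.77 | $0.00
Balance reaches $0.00 in installment 4.

4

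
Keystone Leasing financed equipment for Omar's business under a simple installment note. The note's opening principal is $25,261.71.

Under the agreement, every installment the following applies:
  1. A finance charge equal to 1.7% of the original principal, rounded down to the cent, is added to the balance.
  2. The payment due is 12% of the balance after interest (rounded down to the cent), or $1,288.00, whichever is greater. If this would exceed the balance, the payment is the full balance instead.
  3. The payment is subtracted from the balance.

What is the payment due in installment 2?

$2,764.51

Installment 1: $25,261.71 +$429.44 interest = $25,691.15; pay $3,082.93 → $22,608.22
Installment 2: $22,608.22 +$429.44 interest = $23,037.66; pay $2,764.51 → $20,273.15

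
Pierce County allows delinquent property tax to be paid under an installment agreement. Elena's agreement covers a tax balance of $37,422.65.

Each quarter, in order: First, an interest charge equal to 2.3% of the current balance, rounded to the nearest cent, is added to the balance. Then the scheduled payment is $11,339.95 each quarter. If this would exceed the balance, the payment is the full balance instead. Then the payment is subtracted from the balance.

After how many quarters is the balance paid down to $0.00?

4

Quarter 1: opening $37,422.65; interest $860.72 → $38,283.37; payment $11,339.95; balance $26,943.42
Quarter 2: opening $26,943.42; interest $619.70 → $27,563.12; payment $11,339.95; balance $16,223.17
Quarter 3: opening $16,223.17; interest $373.13 → $16,596.30; payment $11,339.95; balance $5,256.35
Quarter 4: opening $5,256.35; interest $120.90 → $5,377.25; payment $5,377.25; balance $0.00
Balance reaches $0.00 in quarter 4.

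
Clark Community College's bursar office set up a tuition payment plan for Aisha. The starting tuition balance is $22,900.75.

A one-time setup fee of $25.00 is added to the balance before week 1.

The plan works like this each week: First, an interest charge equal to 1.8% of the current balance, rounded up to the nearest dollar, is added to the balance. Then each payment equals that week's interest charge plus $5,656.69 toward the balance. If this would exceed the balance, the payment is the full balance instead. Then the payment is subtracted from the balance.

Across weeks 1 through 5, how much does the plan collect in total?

$23,973.75

Week 1: $22,925.75 +$413.00 interest = $23,338.75; pay $6,069.69 → $17,269.06
Week 2: $17,269.06 +$311.00 interest = $17,580.06; pay $5,967.69 → $11,612.37
Week 3: $11,612.37 +$210.00 interest = $11,822.37; pay $5,866.69 → $5,955.68
Week 4: $5,955.68 +$108.00 interest = $6,063.68; pay $5,764.69 → $298.99
Week 5: $298.99 +$6.00 interest = $304.99; pay $304.99 → $0.00
Total paid: $23,973.75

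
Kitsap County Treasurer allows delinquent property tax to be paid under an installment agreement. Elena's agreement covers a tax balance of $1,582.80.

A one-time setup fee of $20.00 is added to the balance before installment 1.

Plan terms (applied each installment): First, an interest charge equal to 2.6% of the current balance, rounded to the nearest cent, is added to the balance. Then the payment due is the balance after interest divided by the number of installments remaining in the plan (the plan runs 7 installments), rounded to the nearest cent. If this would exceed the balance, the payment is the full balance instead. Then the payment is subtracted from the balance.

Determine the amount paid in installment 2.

# | Opening | Interest | Payment | End bal
1 | $1,602.80 | $41.67 | $234.92 | $1,409.55
2 | $1,409.55 | $36.65 | $241.03 | $1,205.17

$241.03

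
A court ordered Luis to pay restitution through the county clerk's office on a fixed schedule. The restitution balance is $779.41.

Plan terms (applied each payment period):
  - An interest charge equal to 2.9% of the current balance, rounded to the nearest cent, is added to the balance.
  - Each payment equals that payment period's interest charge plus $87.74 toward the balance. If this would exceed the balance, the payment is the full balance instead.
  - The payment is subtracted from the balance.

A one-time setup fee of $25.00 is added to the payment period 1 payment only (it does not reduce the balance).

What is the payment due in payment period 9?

Payment period 1: $779.41 +$22.60 interest = $802.01; pay $110.34 (+ $25.00 fee) → $691.67
Payment period 2: $691.67 +$20.06 interest = $711.73; pay $107.80 → $603.93
Payment period 3: $603.93 +$17.51 interest = $621.44; pay $105.25 → $516.19
Payment period 4: $516.19 +$14.97 interest = $531.16; pay $102.71 → $428.45
Payment period 5: $428.45 +$12.43 interest = $440.88; pay $100.17 → $340.71
Payment period 6: $340.71 +$9.88 interest = $350.59; pay $97.62 → $252.97
Payment period 7: $252.97 +$7.34 interest = $260.31; pay $95.08 → $165.23
Payment period 8: $165.23 +$4.79 interest = $170.02; pay $92.53 → $77.49
Payment period 9: $77.49 +$2.25 interest = $79.74; pay $79.74 → $0.00

$79.74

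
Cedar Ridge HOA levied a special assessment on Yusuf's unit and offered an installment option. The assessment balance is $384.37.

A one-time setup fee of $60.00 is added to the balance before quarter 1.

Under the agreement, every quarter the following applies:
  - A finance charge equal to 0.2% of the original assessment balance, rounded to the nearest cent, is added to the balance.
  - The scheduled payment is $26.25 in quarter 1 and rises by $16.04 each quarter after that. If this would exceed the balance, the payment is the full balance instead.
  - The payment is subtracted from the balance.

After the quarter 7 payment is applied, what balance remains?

# | Opening | Interest | Payment | End bal
1 | $444.37 | $0.77 | $26.25 | $418.89
2 | $418.89 | $0.77 | $42.29 | $377.37
3 | $377.37 | $0.77 | $58.33 | $319.81
4 | $319.81 | $0.77 | $74.37 | $246.21
5 | $246.21 | $0.77 | $90.41 | $156.57
6 | $156.57 | $0.77 | $106.45 | $50.89
7 | $50.89 | $0.77 | $51.66 | $0.00

$0.00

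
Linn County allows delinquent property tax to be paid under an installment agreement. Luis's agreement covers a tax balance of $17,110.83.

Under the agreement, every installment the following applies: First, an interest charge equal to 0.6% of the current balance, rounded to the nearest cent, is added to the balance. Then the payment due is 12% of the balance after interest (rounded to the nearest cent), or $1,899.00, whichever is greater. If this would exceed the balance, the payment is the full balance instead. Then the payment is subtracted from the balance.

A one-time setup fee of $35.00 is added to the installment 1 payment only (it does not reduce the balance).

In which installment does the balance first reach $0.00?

10

Installment 1: opening $17,110.83; interest $102.66 → $17,213.49; payment $2,065.62 (+ $35.00 fee); balance $15,147.87
Installment 2: opening $15,147.87; interest $90.89 → $15,238.76; payment $1,899.00; balance $13,339.76
Installment 3: opening $13,339.76; interest $80.04 → $13,419.80; payment $1,899.00; balance $11,520.80
Installment 4: opening $11,520.80; interest $69.12 → $11,589.92; payment $1,899.00; balance $9,690.92
Installment 5: opening $9,690.92; interest $58.15 → $9,749.07; payment $1,899.00; balance $7,850.07
Installment 6: opening $7,850.07; interest $47.10 → $7,897.17; payment $1,899.00; balance $5,998.17
Installment 7: opening $5,998.17; interest $35.99 → $6,034.16; payment $1,899.00; balance $4,135.16
Installment 8: opening $4,135.16; interest $24.81 → $4,159.97; payment $1,899.00; balance $2,260.97
Installment 9: opening $2,260.97; interest $13.57 → $2,274.54; payment $1,899.00; balance $375.54
Installment 10: opening $375.54; interest $2.25 → $377.79; payment $377.79; balance $0.00
Balance reaches $0.00 in installment 10.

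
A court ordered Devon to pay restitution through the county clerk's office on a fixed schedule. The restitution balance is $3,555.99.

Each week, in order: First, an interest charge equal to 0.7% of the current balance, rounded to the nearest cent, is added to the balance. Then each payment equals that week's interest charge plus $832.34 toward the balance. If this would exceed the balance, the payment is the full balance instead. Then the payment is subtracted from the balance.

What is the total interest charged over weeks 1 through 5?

$66.20

Week 1: opening $3,555.99; interest $24.89 → $3,580.88; payment $857.23; balance $2,723.65
Week 2: opening $2,723.65; interest $19.07 → $2,742.72; payment $851.41; balance $1,891.31
Week 3: opening $1,891.31; interest $13.24 → $1,904.55; payment $845.58; balance $1,058.97
Week 4: opening $1,058.97; interest $7.41 → $1,066.38; payment $839.75; balance $226.63
Week 5: opening $226.63; interest $1.59 → $228.22; payment $228.22; balance $0.00
Total interest: $24.89 + $19.07 + $13.24 + $7.41 + $1.59 = $66.20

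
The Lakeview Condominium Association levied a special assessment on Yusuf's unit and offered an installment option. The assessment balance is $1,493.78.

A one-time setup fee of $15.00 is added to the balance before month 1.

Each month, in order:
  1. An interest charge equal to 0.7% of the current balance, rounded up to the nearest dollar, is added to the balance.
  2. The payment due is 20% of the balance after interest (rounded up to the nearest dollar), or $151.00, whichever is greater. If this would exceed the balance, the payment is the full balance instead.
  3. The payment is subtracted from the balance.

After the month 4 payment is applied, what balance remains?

Month 1: $1,508.78 +$11.00 interest = $1,519.78; pay $304.00 → $1,215.78
Month 2: $1,215.78 +$9.00 interest = $1,224.78; pay $245.00 → $979.78
Month 3: $979.78 +$7.00 interest = $986.78; pay $198.00 → $788.78
Month 4: $788.78 +$6.00 interest = $794.78; pay $159.00 → $635.78

$635.78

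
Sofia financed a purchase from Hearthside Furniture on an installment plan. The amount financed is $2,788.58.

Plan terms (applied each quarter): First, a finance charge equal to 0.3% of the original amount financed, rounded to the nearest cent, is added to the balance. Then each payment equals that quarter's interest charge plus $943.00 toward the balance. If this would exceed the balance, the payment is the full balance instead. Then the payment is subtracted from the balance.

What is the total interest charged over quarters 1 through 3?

$25.11

Quarter 1: $2,788.58 +$8.37 interest = $2,796.95; pay $951.37 → $1,845.58
Quarter 2: $1,845.58 +$8.37 interest = $1,853.95; pay $951.37 → $902.58
Quarter 3: $902.58 +$8.37 interest = $910.95; pay $910.95 → $0.00
Total interest: $8.37 + $8.37 + $8.37 = $25.11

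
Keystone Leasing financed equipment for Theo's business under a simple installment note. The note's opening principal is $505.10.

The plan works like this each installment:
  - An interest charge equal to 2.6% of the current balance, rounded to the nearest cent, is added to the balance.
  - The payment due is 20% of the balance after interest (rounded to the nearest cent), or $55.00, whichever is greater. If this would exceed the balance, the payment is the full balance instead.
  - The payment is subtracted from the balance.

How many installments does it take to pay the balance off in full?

9

Installment 1: opening $505.10; interest $13.13 → $518.23; payment $103.65; balance $414.58
Installment 2: opening $414.58; interest $10.78 → $425.36; payment $85.07; balance $340.29
Installment 3: opening $340.29; interest $8.85 → $349.14; payment $69.83; balance $279.31
Installment 4: opening $279.31; interest $7.26 → $286.57; payment $57.31; balance $229.26
Installment 5: opening $229.26; interest $5.96 → $235.22; payment $55.00; balance $180.22
Installment 6: opening $180.22; interest $4.69 → $184.91; payment $55.00; balance $129.91
Installment 7: opening $129.91; interest $3.38 → $133.29; payment $55.00; balance $78.29
Installment 8: opening $78.29; interest $2.04 → $80.33; payment $55.00; balance $25.33
Installment 9: opening $25.33; interest $0.66 → $25.99; payment $25.99; balance $0.00
Balance reaches $0.00 in installment 9.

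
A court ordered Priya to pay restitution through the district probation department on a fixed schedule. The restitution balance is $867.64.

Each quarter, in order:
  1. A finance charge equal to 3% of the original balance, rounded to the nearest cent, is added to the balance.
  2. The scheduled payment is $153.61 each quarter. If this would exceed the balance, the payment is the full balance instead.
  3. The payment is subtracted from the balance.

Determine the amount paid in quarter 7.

# | Opening | Interest | Payment | End bal
1 | $867.64 | $26.03 | $153.61 | $740.06
2 | $740.06 | $26.03 | $153.61 | $612.48
3 | $612.48 | $26.03 | $153.61 | $484.90
4 | $484.90 | $26.03 | $153.61 | $357.32
5 | $357.32 | $26.03 | $153.61 | $229.74
6 | $229.74 | $26.03 | $153.61 | $102.16
7 | $102.16 | $26.03 | $128.19 | $0.00

$128.19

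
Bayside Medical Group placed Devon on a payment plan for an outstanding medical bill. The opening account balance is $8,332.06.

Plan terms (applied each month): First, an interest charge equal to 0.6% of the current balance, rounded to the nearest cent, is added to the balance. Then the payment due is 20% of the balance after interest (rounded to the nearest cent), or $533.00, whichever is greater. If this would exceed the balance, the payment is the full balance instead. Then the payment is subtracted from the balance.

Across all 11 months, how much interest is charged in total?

Month 1: $8,332.06 +$49.99 interest = $8,382.05; pay $1,676.41 → $6,705.64
Month 2: $6,705.64 +$40.23 interest = $6,745.87; pay $1,349.17 → $5,396.70
Month 3: $5,396.70 +$32.38 interest = $5,429.08; pay $1,085.82 → $4,343.26
Month 4: $4,343.26 +$26.06 interest = $4,369.32; pay $873.86 → $3,495.46
Month 5: $3,495.46 +$20.97 interest = $3,516.43; pay $703.29 → $2,813.14
Month 6: $2,813.14 +$16.88 interest = $2,830.02; pay $566.00 → $2,264.02
Month 7: $2,264.02 +$13.58 interest = $2,277.60; pay $533.00 → $1,744.60
Month 8: $1,744.60 +$10.47 interest = $1,755.07; pay $533.00 → $1,222.07
Month 9: $1,222.07 +$7.33 interest = $1,229.40; pay $533.00 → $696.40
Month 10: $696.40 +$4.18 interest = $700.58; pay $533.00 → $167.58
Month 11: $167.58 +$1.01 interest = $168.59; pay $168.59 → $0.00
Total interest: $49.99 + $40.23 + $32.38 + $26.06 + $20.97 + $16.88 + $13.58 + $10.47 + $7.33 + $4.18 + $1.01 = $223.08

$223.08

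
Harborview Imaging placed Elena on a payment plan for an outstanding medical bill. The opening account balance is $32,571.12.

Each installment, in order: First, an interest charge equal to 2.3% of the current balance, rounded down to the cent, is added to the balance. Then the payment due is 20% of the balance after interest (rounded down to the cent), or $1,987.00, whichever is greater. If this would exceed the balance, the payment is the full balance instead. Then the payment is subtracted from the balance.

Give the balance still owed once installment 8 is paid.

$6,206.46

Installment 1: opening $32,571.12; interest $749.13 → $33,320.25; payment $6,664.05; balance $26,656.20
Installment 2: opening $26,656.20; interest $613.09 → $27,269.29; payment $5,453.85; balance $21,815.44
Installment 3: opening $21,815.44; interest $501.75 → $22,317.19; payment $4,463.43; balance $17,853.76
Installment 4: opening $17,853.76; interest $410.63 → $18,264.39; payment $3,652.87; balance $14,611.52
Installment 5: opening $14,611.52; interest $336.06 → $14,947.58; payment $2,989.51; balance $11,958.07
Installment 6: opening $11,958.07; interest $275.03 → $12,233.10; payment $2,446.62; balance $9,786.48
Installment 7: opening $9,786.48; interest $225.08 → $10,011.56; payment $2,002.31; balance $8,009.25
Installment 8: opening $8,009.25; interest $184.21 → $8,193.46; payment $1,987.00; balance $6,206.46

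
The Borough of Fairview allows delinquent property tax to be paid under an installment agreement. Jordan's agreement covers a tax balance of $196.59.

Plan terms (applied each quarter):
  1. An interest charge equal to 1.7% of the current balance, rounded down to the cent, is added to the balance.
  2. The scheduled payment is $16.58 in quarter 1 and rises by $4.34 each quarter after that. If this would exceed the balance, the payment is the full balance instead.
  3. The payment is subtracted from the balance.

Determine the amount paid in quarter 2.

$20.92

Quarter 1: opening $196.59; interest $3.34 → $199.93; payment $16.58; balance $183.35
Quarter 2: opening $183.35; interest $3.11 → $186.46; payment $20.92; balance $165.54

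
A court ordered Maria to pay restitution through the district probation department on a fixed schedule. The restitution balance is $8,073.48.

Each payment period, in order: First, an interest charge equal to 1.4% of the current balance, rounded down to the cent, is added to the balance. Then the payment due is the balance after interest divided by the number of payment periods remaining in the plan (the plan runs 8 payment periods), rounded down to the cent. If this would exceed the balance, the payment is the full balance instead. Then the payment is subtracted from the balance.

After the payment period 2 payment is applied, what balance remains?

$6,225.84

Payment period 1: opening $8,073.48; interest $113.02 → $8,186.50; payment $1,023.31; balance $7,163.19
Payment period 2: opening $7,163.19; interest $100.28 → $7,263.47; payment $1,037.63; balance $6,225.84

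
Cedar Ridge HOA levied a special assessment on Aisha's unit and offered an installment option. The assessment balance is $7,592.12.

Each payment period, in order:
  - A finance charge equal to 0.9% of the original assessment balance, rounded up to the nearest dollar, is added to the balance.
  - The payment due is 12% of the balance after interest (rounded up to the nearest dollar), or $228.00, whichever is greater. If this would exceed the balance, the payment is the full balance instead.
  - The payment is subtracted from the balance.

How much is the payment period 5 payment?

# | Opening | Interest | Payment | End bal
1 | $7,592.12 | $69.00 | $920.00 | $6,741.12
2 | $6,741.12 | $69.00 | $818.00 | $5,992.12
3 | $5,992.12 | $69.00 | $728.00 | $5,333.12
4 | $5,333.12 | $69.00 | $649.00 | $4,753.12
5 | $4,753.12 | $69.00 | $579.00 | $4,243.12

$579.00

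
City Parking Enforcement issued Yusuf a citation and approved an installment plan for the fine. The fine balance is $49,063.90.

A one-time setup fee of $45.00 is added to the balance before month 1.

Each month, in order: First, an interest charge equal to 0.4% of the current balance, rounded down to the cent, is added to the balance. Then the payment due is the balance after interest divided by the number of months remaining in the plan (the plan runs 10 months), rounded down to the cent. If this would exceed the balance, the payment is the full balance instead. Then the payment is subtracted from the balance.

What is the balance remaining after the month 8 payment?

$10,140.51

# | Opening | Interest | Payment | End bal
1 | $49,108.90 | $196.43 | $4,930.53 | $44,374.80
2 | $44,374.80 | $177.49 | $4,950.25 | $39,602.04
3 | $39,602.04 | $158.40 | $4,970.05 | $34,790.39
4 | $34,790.39 | $139.16 | $4,989.93 | $29,939.62
5 | $29,939.62 | $119.75 | $5,009.89 | $25,049.48
6 | $25,049.48 | $100.19 | $5,029.93 | $20,119.74
7 | $20,119.74 | $80.47 | $5,050.05 | $15,150.16
8 | $15,150.16 | $60.60 | $5,070.25 | $10,140.51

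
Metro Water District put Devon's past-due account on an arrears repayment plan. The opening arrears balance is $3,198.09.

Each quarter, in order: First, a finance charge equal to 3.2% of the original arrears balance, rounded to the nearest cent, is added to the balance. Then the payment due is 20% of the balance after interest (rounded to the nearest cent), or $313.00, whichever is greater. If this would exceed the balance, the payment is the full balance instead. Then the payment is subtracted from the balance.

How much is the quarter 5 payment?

$330.79

Quarter 1: $3,198.09 +$102.34 interest = $3,300.43; pay $660.09 → $2,640.34
Quarter 2: $2,640.34 +$102.34 interest = $2,742.68; pay $548.54 → $2,194.14
Quarter 3: $2,194.14 +$102.34 interest = $2,296.48; pay $459.30 → $1,837.18
Quarter 4: $1,837.18 +$102.34 interest = $1,939.52; pay $387.90 → $1,551.62
Quarter 5: $1,551.62 +$102.34 interest = $1,653.96; pay $330.79 → $1,323.17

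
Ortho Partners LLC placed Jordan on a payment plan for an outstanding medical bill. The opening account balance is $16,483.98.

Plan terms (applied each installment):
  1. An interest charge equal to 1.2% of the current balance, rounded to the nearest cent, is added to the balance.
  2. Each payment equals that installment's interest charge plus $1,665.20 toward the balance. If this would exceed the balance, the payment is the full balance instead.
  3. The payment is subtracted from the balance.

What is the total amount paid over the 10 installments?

Installment 1: $16,483.98 +$197.81 interest = $16,681.79; pay $1,863.01 → $14,818.78
Installment 2: $14,818.78 +$177.83 interest = $14,996.61; pay $1,843.03 → $13,153.58
Installment 3: $13,153.58 +$157.84 interest = $13,311.42; pay $1,823.04 → $11,488.38
Installment 4: $11,488.38 +$137.86 interest = $11,626.24; pay $1,803.06 → $9,823.18
Installment 5: $9,823.18 +$117.88 interest = $9,941.06; pay $1,783.08 → $8,157.98
Installment 6: $8,157.98 +$97.90 interest = $8,255.88; pay $1,763.10 → $6,492.78
Installment 7: $6,492.78 +$77.91 interest = $6,570.69; pay $1,743.11 → $4,827.58
Installment 8: $4,827.58 +$57.93 interest = $4,885.51; pay $1,723.13 → $3,162.38
Installment 9: $3,162.38 +$37.95 interest = $3,200.33; pay $1,703.15 → $1,497.18
Installment 10: $1,497.18 +$17.97 interest = $1,515.15; pay $1,515.15 → $0.00
Total paid: $17,562.86

$17,562.86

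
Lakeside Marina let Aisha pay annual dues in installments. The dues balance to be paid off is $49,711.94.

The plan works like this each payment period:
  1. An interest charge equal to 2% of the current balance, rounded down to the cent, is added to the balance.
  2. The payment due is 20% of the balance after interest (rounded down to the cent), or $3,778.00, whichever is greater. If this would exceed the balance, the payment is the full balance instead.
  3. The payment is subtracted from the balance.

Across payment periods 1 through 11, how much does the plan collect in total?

Payment period 1: $49,711.94 +$994.23 interest = $50,706.17; pay $10,141.23 → $40,564.94
Payment period 2: $40,564.94 +$811.29 interest = $41,376.23; pay $8,275.24 → $33,100.99
Payment period 3: $33,100.99 +$662.01 interest = $33,763.00; pay $6,752.60 → $27,010.40
Payment period 4: $27,010.40 +$540.20 interest = $27,550.60; pay $5,510.12 → $22,040.48
Payment period 5: $22,040.48 +$440.80 interest = $22,481.28; pay $4,496.25 → $17,985.03
Payment period 6: $17,985.03 +$359.70 interest = $18,344.73; pay $3,778.00 → $14,566.73
Payment period 7: $14,566.73 +$291.33 interest = $14,858.06; pay $3,778.00 → $11,080.06
Payment period 8: $11,080.06 +$221.60 interest = $11,301.66; pay $3,778.00 → $7,523.66
Payment period 9: $7,523.66 +$150.47 interest = $7,674.13; pay $3,778.00 → $3,896.13
Payment period 10: $3,896.13 +$77.92 interest = $3,974.05; pay $3,778.00 → $196.05
Payment period 11: $196.05 +$3.92 interest = $199.97; pay $199.97 → $0.00
Total paid: $54,265.41

$54,265.41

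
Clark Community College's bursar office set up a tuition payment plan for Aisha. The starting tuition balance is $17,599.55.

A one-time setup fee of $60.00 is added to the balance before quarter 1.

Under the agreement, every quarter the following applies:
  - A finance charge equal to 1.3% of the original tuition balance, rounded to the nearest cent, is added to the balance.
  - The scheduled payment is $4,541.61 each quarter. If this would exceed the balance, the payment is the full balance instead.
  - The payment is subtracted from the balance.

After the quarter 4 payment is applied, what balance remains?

Quarter 1: $17,659.55 +$228.79 interest = $17,888.34; pay $4,541.61 → $13,346.73
Quarter 2: $13,346.73 +$228.79 interest = $13,575.52; pay $4,541.61 → $9,033.91
Quarter 3: $9,033.91 +$228.79 interest = $9,262.70; pay $4,541.61 → $4,721.09
Quarter 4: $4,721.09 +$228.79 interest = $4,949.88; pay $4,541.61 → $408.27

$408.27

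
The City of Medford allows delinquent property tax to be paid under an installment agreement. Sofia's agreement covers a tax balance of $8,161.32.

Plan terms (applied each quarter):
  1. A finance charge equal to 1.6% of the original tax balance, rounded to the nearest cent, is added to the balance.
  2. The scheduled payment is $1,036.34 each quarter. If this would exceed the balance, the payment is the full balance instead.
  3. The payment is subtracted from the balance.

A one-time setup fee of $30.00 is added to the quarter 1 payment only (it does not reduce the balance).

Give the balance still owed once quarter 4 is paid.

$4,538.28

Quarter 1: $8,161.32 +$130.58 interest = $8,291.90; pay $1,036.34 (+ $30.00 fee) → $7,255.56
Quarter 2: $7,255.56 +$130.58 interest = $7,386.14; pay $1,036.34 → $6,349.80
Quarter 3: $6,349.80 +$130.58 interest = $6,480.38; pay $1,036.34 → $5,444.04
Quarter 4: $5,444.04 +$130.58 interest = $5,574.62; pay $1,036.34 → $4,538.28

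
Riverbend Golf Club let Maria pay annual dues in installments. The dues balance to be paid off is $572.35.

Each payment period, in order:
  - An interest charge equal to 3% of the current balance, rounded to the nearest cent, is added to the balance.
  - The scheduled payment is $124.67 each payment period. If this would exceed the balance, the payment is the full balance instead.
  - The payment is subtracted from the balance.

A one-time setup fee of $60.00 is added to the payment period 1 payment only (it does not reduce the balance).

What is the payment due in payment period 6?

$1.67

Payment period 1: opening $572.35; interest $17.17 → $589.52; payment $124.67 (+ $60.00 fee); balance $464.85
Payment period 2: opening $464.85; interest $13.95 → $478.80; payment $124.67; balance $354.13
Payment period 3: opening $354.13; interest $10.62 → $364.75; payment $124.67; balance $240.08
Payment period 4: opening $240.08; interest $7.20 → $247.28; payment $124.67; balance $122.61
Payment period 5: opening $122.61; interest $3.68 → $126.29; payment $124.67; balance $1.62
Payment period 6: opening $1.62; interest $0.05 → $1.67; payment $1.67; balance $0.00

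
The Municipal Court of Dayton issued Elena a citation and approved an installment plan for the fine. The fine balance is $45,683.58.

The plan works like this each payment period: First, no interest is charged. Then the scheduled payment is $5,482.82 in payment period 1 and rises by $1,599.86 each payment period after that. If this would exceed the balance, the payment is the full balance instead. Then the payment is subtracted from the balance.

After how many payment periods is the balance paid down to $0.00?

6

# | Opening | Payment | End bal
1 | $45,683.58 | $5,482.82 | $40,200.76
2 | $40,200.76 | $7,082.68 | $33,118.08
3 | $33,118.08 | $8,682.54 | $24,435.54
4 | $24,435.54 | $10,282.40 | $14,153.14
5 | $14,153.14 | $11,882.26 | $2,270.88
6 | $2,270.88 | $2,270.88 | $0.00
Balance reaches $0.00 in payment period 6.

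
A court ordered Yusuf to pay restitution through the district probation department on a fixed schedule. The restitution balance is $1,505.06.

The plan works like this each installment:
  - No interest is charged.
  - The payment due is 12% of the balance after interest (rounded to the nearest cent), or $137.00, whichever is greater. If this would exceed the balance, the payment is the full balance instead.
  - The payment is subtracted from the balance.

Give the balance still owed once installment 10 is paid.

Installment 1: opening $1,505.06; payment $180.61; balance $1,324.45
Installment 2: opening $1,324.45; payment $158.93; balance $1,165.52
Installment 3: opening $1,165.52; payment $139.86; balance $1,025.66
Installment 4: opening $1,025.66; payment $137.00; balance $888.66
Installment 5: opening $888.66; payment $137.00; balance $751.66
Installment 6: opening $751.66; payment $137.00; balance $614.66
Installment 7: opening $614.66; payment $137.00; balance $477.66
Installment 8: opening $477.66; payment $137.00; balance $340.66
Installment 9: opening $340.66; payment $137.00; balance $203.66
Installment 10: opening $203.66; payment $137.00; balance $66.66

$66.66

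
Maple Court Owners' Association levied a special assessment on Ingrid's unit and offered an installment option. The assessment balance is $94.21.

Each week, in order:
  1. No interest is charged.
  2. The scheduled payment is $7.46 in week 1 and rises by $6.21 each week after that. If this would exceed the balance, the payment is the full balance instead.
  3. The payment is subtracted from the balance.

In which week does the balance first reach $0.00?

# | Opening | Payment | End bal
1 | $94.21 | $7.46 | $86.75
2 | $86.75 | $13.67 | $73.08
3 | $73.08 | $19.88 | $53.20
4 | $53.20 | $26.09 | $27.11
5 | $27.11 | $27.11 | $0.00
Balance reaches $0.00 in week 5.

5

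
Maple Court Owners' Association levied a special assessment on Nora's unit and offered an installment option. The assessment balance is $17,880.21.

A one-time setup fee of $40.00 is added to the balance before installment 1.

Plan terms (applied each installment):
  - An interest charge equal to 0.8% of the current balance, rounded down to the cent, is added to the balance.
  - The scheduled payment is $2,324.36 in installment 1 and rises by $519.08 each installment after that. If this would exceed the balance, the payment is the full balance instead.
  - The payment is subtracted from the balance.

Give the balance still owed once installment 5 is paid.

$1,606.82

# | Opening | Interest | Payment | End bal
1 | $17,920.21 | $143.36 | $2,324.36 | $15,739.21
2 | $15,739.21 | $125.91 | $2,843.44 | $13,021.68
3 | $13,021.68 | $104.17 | $3,362.52 | $9,763.33
4 | $9,763.33 | $78.10 | $3,881.60 | $5,959.83
5 | $5,959.83 | $47.67 | $4,400.68 | $1,606.82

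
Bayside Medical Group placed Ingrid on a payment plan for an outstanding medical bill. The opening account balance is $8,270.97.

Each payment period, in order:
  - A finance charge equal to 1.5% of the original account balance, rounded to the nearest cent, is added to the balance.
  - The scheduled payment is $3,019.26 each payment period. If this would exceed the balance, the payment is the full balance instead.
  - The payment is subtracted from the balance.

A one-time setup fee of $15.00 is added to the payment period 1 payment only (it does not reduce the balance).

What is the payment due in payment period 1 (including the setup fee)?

$3,034.26

Payment period 1: opening $8,270.97; interest $124.06 → $8,395.03; payment $3,019.26 (+ $15.00 fee); balance $5,375.77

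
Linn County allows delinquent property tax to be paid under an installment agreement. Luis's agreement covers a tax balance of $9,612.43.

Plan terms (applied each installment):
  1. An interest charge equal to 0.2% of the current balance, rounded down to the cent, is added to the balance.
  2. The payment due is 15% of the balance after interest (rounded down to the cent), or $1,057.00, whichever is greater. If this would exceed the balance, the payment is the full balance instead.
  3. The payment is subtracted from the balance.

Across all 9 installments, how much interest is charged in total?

Installment 1: $9,612.43 +$19.22 interest = $9,631.65; pay $1,444.74 → $8,186.91
Installment 2: $8,186.91 +$16.37 interest = $8,203.28; pay $1,230.49 → $6,972.79
Installment 3: $6,972.79 +$13.94 interest = $6,986.73; pay $1,057.00 → $5,929.73
Installment 4: $5,929.73 +$11.85 interest = $5,941.58; pay $1,057.00 → $4,884.58
Installment 5: $4,884.58 +$9.76 interest = $4,894.34; pay $1,057.00 → $3,837.34
Installment 6: $3,837.34 +$7.67 interest = $3,845.01; pay $1,057.00 → $2,788.01
Installment 7: $2,788.01 +$5.57 interest = $2,793.58; pay $1,057.00 → $1,736.58
Installment 8: $1,736.58 +$3.47 interest = $1,740.05; pay $1,057.00 → $683.05
Installment 9: $683.05 +$1.36 interest = $684.41; pay $684.41 → $0.00
Total interest: $19.22 + $16.37 + $13.94 + $11.85 + $9.76 + $7.67 + $5.57 + $3.47 + $1.36 = $89.21

$89.21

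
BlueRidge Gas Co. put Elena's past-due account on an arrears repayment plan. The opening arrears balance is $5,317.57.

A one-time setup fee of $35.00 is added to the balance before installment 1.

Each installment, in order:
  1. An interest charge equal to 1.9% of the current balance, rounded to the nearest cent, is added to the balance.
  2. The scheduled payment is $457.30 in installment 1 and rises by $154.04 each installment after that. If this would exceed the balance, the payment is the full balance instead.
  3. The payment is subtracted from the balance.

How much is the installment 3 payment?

Installment 1: opening $5,352.57; interest $101.70 → $5,454.27; payment $457.30; balance $4,996.97
Installment 2: opening $4,996.97; interest $94.94 → $5,091.91; payment $611.34; balance $4,480.57
Installment 3: opening $4,480.57; interest $85.13 → $4,565.70; payment $765.38; balance $3,800.32

$765.38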